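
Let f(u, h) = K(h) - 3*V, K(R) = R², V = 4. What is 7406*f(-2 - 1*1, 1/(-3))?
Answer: -792442/9 ≈ -88049.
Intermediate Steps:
f(u, h) = -12 + h² (f(u, h) = h² - 3*4 = h² - 12 = -12 + h²)
7406*f(-2 - 1*1, 1/(-3)) = 7406*(-12 + (1/(-3))²) = 7406*(-12 + (-⅓)²) = 7406*(-12 + ⅑) = 7406*(-107/9) = -792442/9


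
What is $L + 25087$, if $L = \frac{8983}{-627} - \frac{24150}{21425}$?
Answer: $\frac{13471919380}{537339} \approx 25072.0$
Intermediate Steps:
$L = - \frac{8304113}{537339}$ ($L = 8983 \left(- \frac{1}{627}\right) - \frac{966}{857} = - \frac{8983}{627} - \frac{966}{857} = - \frac{8304113}{537339} \approx -15.454$)
$L + 25087 = - \frac{8304113}{537339} + 25087 = \frac{13471919380}{537339}$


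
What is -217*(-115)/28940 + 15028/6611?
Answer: 119977565/38264468 ≈ 3.1355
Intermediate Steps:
-217*(-115)/28940 + 15028/6611 = 24955*(1/28940) + 15028*(1/6611) = 4991/5788 + 15028/6611 = 119977565/38264468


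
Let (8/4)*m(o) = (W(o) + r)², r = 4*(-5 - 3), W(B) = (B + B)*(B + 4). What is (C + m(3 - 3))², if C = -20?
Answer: 242064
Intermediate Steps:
W(B) = 2*B*(4 + B) (W(B) = (2*B)*(4 + B) = 2*B*(4 + B))
r = -32 (r = 4*(-8) = -32)
m(o) = (-32 + 2*o*(4 + o))²/2 (m(o) = (2*o*(4 + o) - 32)²/2 = (-32 + 2*o*(4 + o))²/2)
(C + m(3 - 3))² = (-20 + 2*(-16 + (3 - 3)*(4 + (3 - 3)))²)² = (-20 + 2*(-16 + 0*(4 + 0))²)² = (-20 + 2*(-16 + 0*4)²)² = (-20 + 2*(-16 + 0)²)² = (-20 + 2*(-16)²)² = (-20 + 2*256)² = (-20 + 512)² = 492² = 242064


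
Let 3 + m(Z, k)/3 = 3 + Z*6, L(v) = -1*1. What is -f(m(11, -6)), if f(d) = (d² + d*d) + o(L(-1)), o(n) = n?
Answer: -78407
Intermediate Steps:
L(v) = -1
m(Z, k) = 18*Z (m(Z, k) = -9 + 3*(3 + Z*6) = -9 + 3*(3 + 6*Z) = -9 + (9 + 18*Z) = 18*Z)
f(d) = -1 + 2*d² (f(d) = (d² + d*d) - 1 = (d² + d²) - 1 = 2*d² - 1 = -1 + 2*d²)
-f(m(11, -6)) = -(-1 + 2*(18*11)²) = -(-1 + 2*198²) = -(-1 + 2*39204) = -(-1 + 78408) = -1*78407 = -78407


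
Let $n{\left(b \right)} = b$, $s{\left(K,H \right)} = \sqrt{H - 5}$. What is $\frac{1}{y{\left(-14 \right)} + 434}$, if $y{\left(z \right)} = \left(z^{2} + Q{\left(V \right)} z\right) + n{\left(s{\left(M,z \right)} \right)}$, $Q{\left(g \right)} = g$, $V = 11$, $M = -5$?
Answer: $\frac{476}{226595} - \frac{i \sqrt{19}}{226595} \approx 0.0021007 - 1.9237 \cdot 10^{-5} i$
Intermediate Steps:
$s{\left(K,H \right)} = \sqrt{-5 + H}$
$y{\left(z \right)} = z^{2} + \sqrt{-5 + z} + 11 z$ ($y{\left(z \right)} = \left(z^{2} + 11 z\right) + \sqrt{-5 + z} = z^{2} + \sqrt{-5 + z} + 11 z$)
$\frac{1}{y{\left(-14 \right)} + 434} = \frac{1}{\left(\left(-14\right)^{2} + \sqrt{-5 - 14} + 11 \left(-14\right)\right) + 434} = \frac{1}{\left(196 + \sqrt{-19} - 154\right) + 434} = \frac{1}{\left(196 + i \sqrt{19} - 154\right) + 434} = \frac{1}{\left(42 + i \sqrt{19}\right) + 434} = \frac{1}{476 + i \sqrt{19}}$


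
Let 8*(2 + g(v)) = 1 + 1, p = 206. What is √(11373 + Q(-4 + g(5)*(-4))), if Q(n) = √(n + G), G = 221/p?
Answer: √(482624628 + 206*√172834)/206 ≈ 106.65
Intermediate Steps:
G = 221/206 ≈ 1.0728
g(v) = -7/4 (g(v) = -2 + (1 + 1)/8 = -2 + (⅛)*2 = -2 + ¼ = -7/4)
Q(n) = √(221/206 + n) (Q(n) = √(n + 221/206) = √(221/206 + n))
√(11373 + Q(-4 + g(5)*(-4))) = √(11373 + √(45526 + 42436*(-4 - 7/4*(-4)))/206) = √(11373 + √(45526 + 42436*(-4 + 7))/206) = √(11373 + √(45526 + 42436*3)/206) = √(11373 + √(45526 + 127308)/206) = √(11373 + √172834/206)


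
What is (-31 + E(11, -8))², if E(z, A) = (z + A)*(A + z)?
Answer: 484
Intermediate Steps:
E(z, A) = (A + z)² (E(z, A) = (A + z)*(A + z) = (A + z)²)
(-31 + E(11, -8))² = (-31 + (-8 + 11)²)² = (-31 + 3²)² = (-31 + 9)² = (-22)² = 484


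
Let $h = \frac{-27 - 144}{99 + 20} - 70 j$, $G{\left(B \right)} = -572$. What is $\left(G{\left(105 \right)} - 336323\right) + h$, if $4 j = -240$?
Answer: $- \frac{39590876}{119} \approx -3.327 \cdot 10^{5}$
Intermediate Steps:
$j = -60$ ($j = \frac{1}{4} \left(-240\right) = -60$)
$h = \frac{499629}{119}$ ($h = \frac{-27 - 144}{99 + 20} - -4200 = - \frac{171}{119} + 4200 = \frac{499629}{119} \approx 4198.6$)
$\left(G{\left(105 \right)} - 336323\right) + h = \left(-572 - 336323\right) + \frac{499629}{119} = -336895 + \frac{499629}{119} = - \frac{39590876}{119}$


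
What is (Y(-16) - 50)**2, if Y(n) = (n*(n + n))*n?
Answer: 67930564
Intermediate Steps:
Y(n) = 2*n**3 (Y(n) = (n*(2*n))*n = (2*n**2)*n = 2*n**3)
(Y(-16) - 50)**2 = (2*(-16)**3 - 50)**2 = (2*(-4096) - 50)**2 = (-8192 - 50)**2 = (-8242)**2 = 67930564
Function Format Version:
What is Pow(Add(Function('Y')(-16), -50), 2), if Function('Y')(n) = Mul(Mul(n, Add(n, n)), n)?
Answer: 67930564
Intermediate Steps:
Function('Y')(n) = Mul(2, Pow(n, 3)) (Function('Y')(n) = Mul(Mul(n, Mul(2, n)), n) = Mul(Mul(2, Pow(n, 2)), n) = Mul(2, Pow(n, 3)))
Pow(Add(Function('Y')(-16), -50), 2) = Pow(Add(Mul(2, Pow(-16, 3)), -50), 2) = Pow(Add(Mul(2, -4096), -50), 2) = Pow(Add(-8192, -50), 2) = Pow(-8242, 2) = 67930564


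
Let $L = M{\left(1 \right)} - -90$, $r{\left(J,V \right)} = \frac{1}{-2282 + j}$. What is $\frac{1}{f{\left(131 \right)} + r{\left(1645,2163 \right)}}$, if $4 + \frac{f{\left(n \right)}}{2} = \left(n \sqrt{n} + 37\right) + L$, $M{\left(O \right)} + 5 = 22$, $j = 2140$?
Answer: $- \frac{5645778}{179741249615} + \frac{5282968 \sqrt{131}}{179741249615} \approx 0.000305$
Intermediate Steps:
$M{\left(O \right)} = 17$ ($M{\left(O \right)} = -5 + 22 = 17$)
$r{\left(J,V \right)} = - \frac{1}{142}$ ($r{\left(J,V \right)} = \frac{1}{-2282 + 2140} = \frac{1}{-142} = - \frac{1}{142}$)
$L = 107$ ($L = 17 - -90 = 17 + 90 = 107$)
$f{\left(n \right)} = 280 + 2 n^{\frac{3}{2}}$ ($f{\left(n \right)} = -8 + 2 \left(\left(n \sqrt{n} + 37\right) + 107\right) = -8 + 2 \left(\left(n^{\frac{3}{2}} + 37\right) + 107\right) = -8 + 2 \left(\left(37 + n^{\frac{3}{2}}\right) + 107\right) = -8 + 2 \left(144 + n^{\frac{3}{2}}\right) = -8 + \left(288 + 2 n^{\frac{3}{2}}\right) = 280 + 2 n^{\frac{3}{2}}$)
$\frac{1}{f{\left(131 \right)} + r{\left(1645,2163 \right)}} = \frac{1}{\left(280 + 2 \cdot 131^{\frac{3}{2}}\right) - \frac{1}{142}} = \frac{1}{\left(280 + 2 \cdot 131 \sqrt{131}\right) - \frac{1}{142}} = \frac{1}{\left(280 + 262 \sqrt{131}\right) - \frac{1}{142}} = \frac{1}{\frac{39759}{142} + 262 \sqrt{131}}$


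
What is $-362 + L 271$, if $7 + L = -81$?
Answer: $-24210$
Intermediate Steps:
$L = -88$ ($L = -7 - 81 = -88$)
$-362 + L 271 = -362 - 23848 = -24210$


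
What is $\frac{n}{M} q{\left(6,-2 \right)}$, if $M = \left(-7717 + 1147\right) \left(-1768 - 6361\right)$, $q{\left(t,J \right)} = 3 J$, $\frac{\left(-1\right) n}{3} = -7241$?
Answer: $- \frac{7241}{2967085} \approx -0.0024404$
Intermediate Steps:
$n = 21723$ ($n = \left(-3\right) \left(-7241\right) = 21723$)
$M = 53407530$ ($M = \left(-6570\right) \left(-8129\right) = 53407530$)
$\frac{n}{M} q{\left(6,-2 \right)} = \frac{21723}{53407530} \cdot 3 \left(-2\right) = 21723 \cdot \frac{1}{53407530} \left(-6\right) = \frac{7241}{17802510} \left(-6\right) = - \frac{7241}{2967085}$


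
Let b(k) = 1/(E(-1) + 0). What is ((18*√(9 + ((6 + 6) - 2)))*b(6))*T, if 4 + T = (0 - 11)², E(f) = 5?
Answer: 2106*√19/5 ≈ 1836.0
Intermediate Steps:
b(k) = ⅕ (b(k) = 1/(5 + 0) = 1/5 = ⅕)
T = 117 (T = -4 + (0 - 11)² = -4 + (-11)² = -4 + 121 = 117)
((18*√(9 + ((6 + 6) - 2)))*b(6))*T = ((18*√(9 + ((6 + 6) - 2)))*(⅕))*117 = ((18*√(9 + (12 - 2)))*(⅕))*117 = ((18*√(9 + 10))*(⅕))*117 = ((18*√19)*(⅕))*117 = (18*√19/5)*117 = 2106*√19/5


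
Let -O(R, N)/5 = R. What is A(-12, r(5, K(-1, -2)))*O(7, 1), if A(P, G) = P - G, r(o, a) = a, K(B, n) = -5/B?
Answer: 595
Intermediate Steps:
O(R, N) = -5*R
A(-12, r(5, K(-1, -2)))*O(7, 1) = (-12 - (-5)/(-1))*(-5*7) = (-12 - (-5)*(-1))*(-35) = (-12 - 1*5)*(-35) = (-12 - 5)*(-35) = -17*(-35) = 595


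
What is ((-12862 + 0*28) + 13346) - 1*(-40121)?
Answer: 40605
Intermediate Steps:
((-12862 + 0*28) + 13346) - 1*(-40121) = ((-12862 + 0) + 13346) + 40121 = (-12862 + 13346) + 40121 = 484 + 40121 = 40605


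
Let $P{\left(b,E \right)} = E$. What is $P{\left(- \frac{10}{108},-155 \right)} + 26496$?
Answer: $26341$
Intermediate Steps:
$P{\left(- \frac{10}{108},-155 \right)} + 26496 = -155 + 26496 = 26341$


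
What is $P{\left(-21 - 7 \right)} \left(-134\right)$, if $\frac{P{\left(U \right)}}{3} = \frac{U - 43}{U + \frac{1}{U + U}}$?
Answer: $- \frac{532784}{523} \approx -1018.7$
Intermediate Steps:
$P{\left(U \right)} = \frac{3 \left(-43 + U\right)}{U + \frac{1}{2 U}}$ ($P{\left(U \right)} = 3 \frac{U - 43}{U + \frac{1}{U + U}} = 3 \frac{-43 + U}{U + \frac{1}{2 U}} = \frac{3 \left(-43 + U\right)}{U + \frac{1}{2 U}}$)
$P{\left(-21 - 7 \right)} \left(-134\right) = \frac{6 \left(-21 - 7\right) \left(-43 - 28\right)}{1 + 2 \left(-21 - 7\right)^{2}} \left(-134\right) = 6 \left(-28\right) \frac{1}{1 + 2 \left(-28\right)^{2}} \left(-43 - 28\right) \left(-134\right) = 6 \left(-28\right) \frac{1}{1 + 2 \cdot 784} \left(-71\right) \left(-134\right) = 6 \left(-28\right) \frac{1}{1 + 1568} \left(-71\right) \left(-134\right) = 6 \left(-28\right) \frac{1}{1569} \left(-71\right) \left(-134\right) = \frac{3976}{523} \left(-134\right) = - \frac{532784}{523}$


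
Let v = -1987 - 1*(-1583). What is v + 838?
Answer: 434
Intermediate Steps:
v = -404 (v = -1987 + 1583 = -404)
v + 838 = -404 + 838 = 434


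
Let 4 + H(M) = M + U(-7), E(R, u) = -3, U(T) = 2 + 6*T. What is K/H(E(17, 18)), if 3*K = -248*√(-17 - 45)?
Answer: 248*I*√62/141 ≈ 13.849*I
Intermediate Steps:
H(M) = -44 + M (H(M) = -4 + (M + (2 + 6*(-7))) = -4 + (M + (2 - 42)) = -4 + (M - 40) = -4 + (-40 + M) = -44 + M)
K = -248*I*√62/3 (K = (-248*√(-17 - 45))/3 = (-248*I*√62)/3 = -248*I*√62/3 ≈ -650.92*I)
K/H(E(17, 18)) = (-248*I*√62/3)/(-44 - 3) = -248*I*√62/3/(-47) = -248*I*√62/3*(-1/47) = 248*I*√62/141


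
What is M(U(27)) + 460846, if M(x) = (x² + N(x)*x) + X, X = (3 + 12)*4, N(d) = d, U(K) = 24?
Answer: 462058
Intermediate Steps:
X = 60 (X = 15*4 = 60)
M(x) = 60 + 2*x² (M(x) = (x² + x*x) + 60 = (x² + x²) + 60 = 2*x² + 60 = 60 + 2*x²)
M(U(27)) + 460846 = (60 + 2*24²) + 460846 = (60 + 2*576) + 460846 = (60 + 1152) + 460846 = 1212 + 460846 = 462058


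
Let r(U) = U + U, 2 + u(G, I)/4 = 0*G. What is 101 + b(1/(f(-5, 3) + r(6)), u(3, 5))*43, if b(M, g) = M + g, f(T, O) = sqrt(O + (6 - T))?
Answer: -15537/65 - 43*sqrt(14)/130 ≈ -240.27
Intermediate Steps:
f(T, O) = sqrt(6 + O - T)
u(G, I) = -8 (u(G, I) = -8 + 4*(0*G) = -8 + 4*0 = -8 + 0 = -8)
r(U) = 2*U
101 + b(1/(f(-5, 3) + r(6)), u(3, 5))*43 = 101 + (1/(sqrt(6 + 3 - 1*(-5)) + 2*6) - 8)*43 = 101 + (1/(sqrt(6 + 3 + 5) + 12) - 8)*43 = 101 + (1/(sqrt(14) + 12) - 8)*43 = 101 + (1/(12 + sqrt(14)) - 8)*43 = 101 + (-8 + 1/(12 + sqrt(14)))*43 = 101 + (-344 + 43/(12 + sqrt(14))) = -243 + 43/(12 + sqrt(14))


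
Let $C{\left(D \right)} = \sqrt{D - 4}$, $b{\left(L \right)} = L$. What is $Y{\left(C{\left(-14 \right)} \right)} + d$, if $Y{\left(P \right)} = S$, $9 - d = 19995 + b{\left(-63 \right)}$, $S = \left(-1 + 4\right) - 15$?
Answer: $-19935$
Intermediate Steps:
$S = -12$ ($S = 3 - 15 = -12$)
$C{\left(D \right)} = \sqrt{-4 + D}$
$d = -19923$ ($d = 9 - \left(19995 - 63\right) = 9 - 19932 = -19923$)
$Y{\left(P \right)} = -12$
$Y{\left(C{\left(-14 \right)} \right)} + d = -12 - 19923 = -19935$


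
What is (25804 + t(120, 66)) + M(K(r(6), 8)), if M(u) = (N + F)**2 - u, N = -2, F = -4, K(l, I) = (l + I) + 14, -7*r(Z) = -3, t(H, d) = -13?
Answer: 180632/7 ≈ 25805.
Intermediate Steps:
r(Z) = 3/7 (r(Z) = -1/7*(-3) = 3/7)
K(l, I) = 14 + I + l (K(l, I) = (I + l) + 14 = 14 + I + l)
M(u) = 36 - u (M(u) = (-2 - 4)**2 - u = (-6)**2 - u = 36 - u)
(25804 + t(120, 66)) + M(K(r(6), 8)) = (25804 - 13) + (36 - (14 + 8 + 3/7)) = 25791 + (36 - 1*157/7) = 25791 + (36 - 157/7) = 25791 + 95/7 = 180632/7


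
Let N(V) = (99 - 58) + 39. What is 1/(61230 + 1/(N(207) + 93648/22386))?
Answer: 314088/19231611971 ≈ 1.6332e-5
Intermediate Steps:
N(V) = 80 (N(V) = 41 + 39 = 80)
1/(61230 + 1/(N(207) + 93648/22386)) = 1/(61230 + 1/(80 + 93648/22386)) = 1/(61230 + 1/(80 + 93648*(1/22386))) = 1/(61230 + 1/(80 + 15608/3731)) = 1/(61230 + 1/(314088/3731)) = 1/(61230 + 3731/314088) = 1/(19231611971/314088) = 314088/19231611971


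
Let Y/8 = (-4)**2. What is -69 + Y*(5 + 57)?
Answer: 7867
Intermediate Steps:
Y = 128 (Y = 8*(-4)**2 = 8*16 = 128)
-69 + Y*(5 + 57) = -69 + 128*(5 + 57) = -69 + 128*62 = -69 + 7936 = 7867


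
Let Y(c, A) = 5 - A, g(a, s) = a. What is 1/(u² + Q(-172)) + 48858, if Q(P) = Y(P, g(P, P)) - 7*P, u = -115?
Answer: 713619949/14606 ≈ 48858.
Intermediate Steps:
Q(P) = 5 - 8*P (Q(P) = (5 - P) - 7*P = 5 - 8*P)
1/(u² + Q(-172)) + 48858 = 1/((-115)² + (5 - 8*(-172))) + 48858 = 1/(13225 + (5 + 1376)) + 48858 = 1/(13225 + 1381) + 48858 = 1/14606 + 48858 = 713619949/14606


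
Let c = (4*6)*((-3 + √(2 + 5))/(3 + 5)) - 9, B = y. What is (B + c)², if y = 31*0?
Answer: 387 - 108*√7 ≈ 101.26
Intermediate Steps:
y = 0
B = 0
c = -18 + 3*√7 (c = 24*((-3 + √7)/8) - 9 = 24*((-3 + √7)*(⅛)) - 9 = 24*(-3/8 + √7/8) - 9 = (-9 + 3*√7) - 9 = -18 + 3*√7 ≈ -10.063)
(B + c)² = (0 + (-18 + 3*√7))² = (-18 + 3*√7)²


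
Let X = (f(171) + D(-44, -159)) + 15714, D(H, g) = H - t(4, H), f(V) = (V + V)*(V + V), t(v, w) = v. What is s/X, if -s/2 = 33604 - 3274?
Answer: -2022/4421 ≈ -0.45736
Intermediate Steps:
f(V) = 4*V**2 (f(V) = (2*V)*(2*V) = 4*V**2)
s = -60660 (s = -2*(33604 - 3274) = -2*30330 = -60660)
D(H, g) = -4 + H (D(H, g) = H - 1*4 = H - 4 = -4 + H)
X = 132630 (X = (4*171**2 + (-4 - 44)) + 15714 = (4*29241 - 48) + 15714 = (116964 - 48) + 15714 = 116916 + 15714 = 132630)
s/X = -60660/132630 = -60660*1/132630 = -2022/4421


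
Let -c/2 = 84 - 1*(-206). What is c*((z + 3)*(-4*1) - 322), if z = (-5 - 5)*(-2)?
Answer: 240120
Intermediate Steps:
z = 20 (z = -10*(-2) = 20)
c = -580 (c = -2*(84 - 1*(-206)) = -2*(84 + 206) = -2*290 = -580)
c*((z + 3)*(-4*1) - 322) = -580*((20 + 3)*(-4*1) - 322) = -580*(23*(-4) - 322) = -580*(-92 - 322) = -580*(-414) = 240120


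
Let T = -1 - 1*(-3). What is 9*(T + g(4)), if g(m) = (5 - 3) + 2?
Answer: 54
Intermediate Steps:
g(m) = 4 (g(m) = 2 + 2 = 4)
T = 2 (T = -1 + 3 = 2)
9*(T + g(4)) = 9*(2 + 4) = 9*6 = 54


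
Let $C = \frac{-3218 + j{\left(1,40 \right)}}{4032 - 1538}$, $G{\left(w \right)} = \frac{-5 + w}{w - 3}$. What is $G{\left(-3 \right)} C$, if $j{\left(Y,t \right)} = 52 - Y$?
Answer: $- \frac{6334}{3741} \approx -1.6931$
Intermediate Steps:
$G{\left(w \right)} = \frac{-5 + w}{-3 + w}$
$C = - \frac{3167}{2494}$ ($C = \frac{-3218 + \left(52 - 1\right)}{4032 - 1538} = \frac{-3218 + \left(52 - 1\right)}{2494} = \left(-3218 + 51\right) \frac{1}{2494} = \left(-3167\right) \frac{1}{2494} = - \frac{3167}{2494} \approx -1.2698$)
$G{\left(-3 \right)} C = \frac{-5 - 3}{-3 - 3} \left(- \frac{3167}{2494}\right) = \frac{1}{-6} \left(-8\right) \left(- \frac{3167}{2494}\right) = \left(- \frac{1}{6}\right) \left(-8\right) \left(- \frac{3167}{2494}\right) = \frac{4}{3} \left(- \frac{3167}{2494}\right) = - \frac{6334}{3741}$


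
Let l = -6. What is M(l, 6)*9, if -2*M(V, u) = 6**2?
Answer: -162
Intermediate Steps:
M(V, u) = -18 (M(V, u) = -1/2*6**2 = -1/2*36 = -18)
M(l, 6)*9 = -18*9 = -162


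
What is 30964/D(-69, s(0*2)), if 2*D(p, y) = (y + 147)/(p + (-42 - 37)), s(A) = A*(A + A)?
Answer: -9165344/147 ≈ -62349.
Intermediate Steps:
s(A) = 2*A² (s(A) = A*(2*A) = 2*A²)
D(p, y) = (147 + y)/(2*(-79 + p)) (D(p, y) = ((y + 147)/(p + (-42 - 37)))/2 = ((147 + y)/(p - 79))/2 = ((147 + y)/(-79 + p))/2 = (147 + y)/(2*(-79 + p)))
30964/D(-69, s(0*2)) = 30964/(((147 + 2*(0*2)²)/(2*(-79 - 69)))) = 30964/(((½)*(147 + 2*0²)/(-148))) = 30964/(((½)*(-1/148)*(147 + 2*0))) = 30964/(((½)*(-1/148)*(147 + 0))) = 30964/(((½)*(-1/148)*147)) = 30964/(-147/296) = 30964*(-296/147) = -9165344/147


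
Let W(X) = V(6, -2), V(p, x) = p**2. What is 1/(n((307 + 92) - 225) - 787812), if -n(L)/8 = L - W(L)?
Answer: -1/788916 ≈ -1.2676e-6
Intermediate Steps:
W(X) = 36 (W(X) = 6**2 = 36)
n(L) = 288 - 8*L (n(L) = -8*(L - 1*36) = -8*(L - 36) = -8*(-36 + L) = 288 - 8*L)
1/(n((307 + 92) - 225) - 787812) = 1/((288 - 8*((307 + 92) - 225)) - 787812) = 1/((288 - 8*(399 - 225)) - 787812) = 1/((288 - 8*174) - 787812) = 1/((288 - 1392) - 787812) = 1/(-1104 - 787812) = 1/(-788916) = -1/788916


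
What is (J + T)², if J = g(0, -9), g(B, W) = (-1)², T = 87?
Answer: 7744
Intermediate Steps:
g(B, W) = 1
J = 1
(J + T)² = (1 + 87)² = 88² = 7744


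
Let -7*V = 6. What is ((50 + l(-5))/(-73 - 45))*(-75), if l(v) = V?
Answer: 12900/413 ≈ 31.235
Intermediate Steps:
V = -6/7 (V = -⅐*6 = -6/7 ≈ -0.85714)
l(v) = -6/7
((50 + l(-5))/(-73 - 45))*(-75) = ((50 - 6/7)/(-73 - 45))*(-75) = ((344/7)/(-118))*(-75) = ((344/7)*(-1/118))*(-75) = -172/413*(-75) = 12900/413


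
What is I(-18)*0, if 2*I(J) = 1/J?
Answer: 0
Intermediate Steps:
I(J) = 1/(2*J)
I(-18)*0 = ((1/2)/(-18))*0 = ((1/2)*(-1/18))*0 = -1/36*0 = 0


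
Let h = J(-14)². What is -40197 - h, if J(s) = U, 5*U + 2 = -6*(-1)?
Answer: -1004941/25 ≈ -40198.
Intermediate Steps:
U = ⅘ (U = -⅖ + (-6*(-1))/5 = -⅖ + (⅕)*6 = -⅖ + 6/5 = ⅘ ≈ 0.80000)
J(s) = ⅘
h = 16/25 (h = (⅘)² = 16/25 ≈ 0.64000)
-40197 - h = -40197 - 1*16/25 = -40197 - 16/25 = -1004941/25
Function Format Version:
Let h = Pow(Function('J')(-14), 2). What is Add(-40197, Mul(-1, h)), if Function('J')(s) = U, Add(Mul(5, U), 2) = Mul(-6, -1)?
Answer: Rational(-1004941, 25) ≈ -40198.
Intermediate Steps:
U = Rational(4, 5) (U = Add(Rational(-2, 5), Mul(Rational(1, 5), Mul(-6, -1))) = Add(Rational(-2, 5), Mul(Rational(1, 5), 6)) = Add(Rational(-2, 5), Rational(6, 5)) = Rational(4, 5) ≈ 0.80000)
Function('J')(s) = Rational(4, 5)
h = Rational(16, 25) (h = Pow(Rational(4, 5), 2) = Rational(16, 25) ≈ 0.64000)
Add(-40197, Mul(-1, h)) = Add(-40197, Mul(-1, Rational(16, 25))) = Add(-40197, Rational(-16, 25)) = Rational(-1004941, 25)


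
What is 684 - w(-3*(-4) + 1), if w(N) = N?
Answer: 671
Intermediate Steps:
684 - w(-3*(-4) + 1) = 684 - (-3*(-4) + 1) = 684 - (12 + 1) = 684 - 1*13 = 684 - 13 = 671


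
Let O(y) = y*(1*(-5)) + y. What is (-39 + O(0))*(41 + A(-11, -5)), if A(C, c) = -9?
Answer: -1248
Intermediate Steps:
O(y) = -4*y (O(y) = y*(-5) + y = -5*y + y = -4*y)
(-39 + O(0))*(41 + A(-11, -5)) = (-39 - 4*0)*(41 - 9) = (-39 + 0)*32 = -39*32 = -1248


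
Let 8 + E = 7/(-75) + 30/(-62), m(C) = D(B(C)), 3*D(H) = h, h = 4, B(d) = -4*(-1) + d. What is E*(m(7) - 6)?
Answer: 279188/6975 ≈ 40.027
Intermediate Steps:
B(d) = 4 + d
D(H) = 4/3 (D(H) = (1/3)*4 = 4/3)
m(C) = 4/3
E = -19942/2325 (E = -8 + (7/(-75) + 30/(-62)) = -8 + (7*(-1/75) + 30*(-1/62)) = -8 + (-7/75 - 15/31) = -8 - 1342/2325 = -19942/2325 ≈ -8.5772)
E*(m(7) - 6) = -19942*(4/3 - 6)/2325 = -19942/2325*(-14/3) = 279188/6975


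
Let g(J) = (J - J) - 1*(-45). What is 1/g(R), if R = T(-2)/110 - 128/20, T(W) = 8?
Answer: 1/45 ≈ 0.022222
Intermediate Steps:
R = -348/55 (R = 8/110 - 128/20 = 8*(1/110) - 128*1/20 = 4/55 - 32/5 = -348/55 ≈ -6.3273)
g(J) = 45 (g(J) = 0 + 45 = 45)
1/g(R) = 1/45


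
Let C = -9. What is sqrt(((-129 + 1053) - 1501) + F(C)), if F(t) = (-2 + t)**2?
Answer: 2*I*sqrt(114) ≈ 21.354*I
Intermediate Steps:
sqrt(((-129 + 1053) - 1501) + F(C)) = sqrt(((-129 + 1053) - 1501) + (-2 - 9)**2) = sqrt((924 - 1501) + (-11)**2) = sqrt(-577 + 121) = sqrt(-456) = 2*I*sqrt(114)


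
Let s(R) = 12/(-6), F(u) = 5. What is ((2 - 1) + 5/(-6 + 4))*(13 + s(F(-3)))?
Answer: -33/2 ≈ -16.500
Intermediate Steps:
s(R) = -2 (s(R) = 12*(-1/6) = -2)
((2 - 1) + 5/(-6 + 4))*(13 + s(F(-3))) = ((2 - 1) + 5/(-6 + 4))*(13 - 2) = (1 + 5/(-2))*11 = (1 - 1/2*5)*11 = (1 - 5/2)*11 = -3/2*11 = -33/2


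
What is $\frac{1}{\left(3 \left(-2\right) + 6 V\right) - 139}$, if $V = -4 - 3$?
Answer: $- \frac{1}{187} \approx -0.0053476$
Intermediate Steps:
$V = -7$ ($V = -4 - 3 = -7$)
$\frac{1}{\left(3 \left(-2\right) + 6 V\right) - 139} = \frac{1}{\left(3 \left(-2\right) + 6 \left(-7\right)\right) - 139} = \frac{1}{\left(-6 - 42\right) - 139} = \frac{1}{-48 - 139} = \frac{1}{-187} = - \frac{1}{187}$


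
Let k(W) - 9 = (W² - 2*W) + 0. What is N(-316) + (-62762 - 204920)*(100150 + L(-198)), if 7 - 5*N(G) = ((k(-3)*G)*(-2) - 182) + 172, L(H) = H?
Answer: -133776771471/5 ≈ -2.6755e+10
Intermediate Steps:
k(W) = 9 + W² - 2*W (k(W) = 9 + ((W² - 2*W) + 0) = 9 + (W² - 2*W) = 9 + W² - 2*W)
N(G) = 17/5 + 48*G/5 (N(G) = 7/5 - ((((9 + (-3)² - 2*(-3))*G)*(-2) - 182) + 172)/5 = 7/5 - ((((9 + 9 + 6)*G)*(-2) - 182) + 172)/5 = 7/5 - (((24*G)*(-2) - 182) + 172)/5 = 7/5 - ((-48*G - 182) + 172)/5 = 7/5 - ((-182 - 48*G) + 172)/5 = 7/5 - (-10 - 48*G)/5 = 7/5 + (2 + 48*G/5) = 17/5 + 48*G/5)
N(-316) + (-62762 - 204920)*(100150 + L(-198)) = (17/5 + (48/5)*(-316)) + (-62762 - 204920)*(100150 - 198) = (17/5 - 15168/5) - 267682*99952 = -15151/5 - 26755351264 = -133776771471/5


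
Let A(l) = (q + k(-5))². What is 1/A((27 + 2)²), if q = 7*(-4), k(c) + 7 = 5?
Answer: 1/900 ≈ 0.0011111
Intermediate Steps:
k(c) = -2 (k(c) = -7 + 5 = -2)
q = -28
A(l) = 900 (A(l) = (-28 - 2)² = (-30)² = 900)
1/A((27 + 2)²) = 1/900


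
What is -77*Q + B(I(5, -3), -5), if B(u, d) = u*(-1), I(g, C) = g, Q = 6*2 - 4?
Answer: -621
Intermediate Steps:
Q = 8 (Q = 12 - 4 = 8)
B(u, d) = -u
-77*Q + B(I(5, -3), -5) = -77*8 - 1*5 = -616 - 5 = -621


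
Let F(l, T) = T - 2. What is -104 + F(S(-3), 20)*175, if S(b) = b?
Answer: 3046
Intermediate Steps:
F(l, T) = -2 + T
-104 + F(S(-3), 20)*175 = -104 + (-2 + 20)*175 = -104 + 18*175 = -104 + 3150 = 3046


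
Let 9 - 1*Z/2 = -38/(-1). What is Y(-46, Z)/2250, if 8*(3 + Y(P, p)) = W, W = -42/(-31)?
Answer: -39/31000 ≈ -0.0012581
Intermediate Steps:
Z = -58 (Z = 18 - (-76)/(-1) = 18 - (-76)*(-1) = 18 - 2*38 = 18 - 76 = -58)
W = 42/31 (W = -42*(-1/31) = 42/31 ≈ 1.3548)
Y(P, p) = -351/124 (Y(P, p) = -3 + (⅛)*(42/31) = -3 + 21/124 = -351/124)
Y(-46, Z)/2250 = -351/124/2250 = -351/124*1/2250 = -39/31000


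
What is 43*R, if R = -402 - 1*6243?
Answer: -285735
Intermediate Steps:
R = -6645 (R = -402 - 6243 = -6645)
43*R = 43*(-6645) = -285735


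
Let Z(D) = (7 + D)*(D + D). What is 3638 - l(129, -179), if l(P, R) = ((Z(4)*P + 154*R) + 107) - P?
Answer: 19874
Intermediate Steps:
Z(D) = 2*D*(7 + D) (Z(D) = (7 + D)*(2*D) = 2*D*(7 + D))
l(P, R) = 107 + 87*P + 154*R (l(P, R) = (((2*4*(7 + 4))*P + 154*R) + 107) - P = (((2*4*11)*P + 154*R) + 107) - P = ((88*P + 154*R) + 107) - P = (107 + 88*P + 154*R) - P = 107 + 87*P + 154*R)
3638 - l(129, -179) = 3638 - (107 + 87*129 + 154*(-179)) = 3638 - (107 + 11223 - 27566) = 3638 - 1*(-16236) = 3638 + 16236 = 19874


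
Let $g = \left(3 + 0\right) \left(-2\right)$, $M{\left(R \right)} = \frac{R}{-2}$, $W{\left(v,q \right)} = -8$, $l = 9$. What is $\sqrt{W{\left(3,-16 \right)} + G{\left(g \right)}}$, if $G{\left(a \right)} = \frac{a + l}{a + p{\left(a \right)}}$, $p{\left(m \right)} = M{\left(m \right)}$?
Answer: $3 i \approx 3.0 i$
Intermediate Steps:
$M{\left(R \right)} = - \frac{R}{2}$ ($M{\left(R \right)} = R \left(- \frac{1}{2}\right) = - \frac{R}{2}$)
$p{\left(m \right)} = - \frac{m}{2}$
$g = -6$ ($g = 3 \left(-2\right) = -6$)
$G{\left(a \right)} = \frac{2 \left(9 + a\right)}{a}$ ($G{\left(a \right)} = \frac{a + 9}{a - \frac{a}{2}} = \frac{9 + a}{\frac{1}{2} a} = \left(9 + a\right) \frac{2}{a} = \frac{2 \left(9 + a\right)}{a}$)
$\sqrt{W{\left(3,-16 \right)} + G{\left(g \right)}} = \sqrt{-8 + \left(2 + \frac{18}{-6}\right)} = \sqrt{-8 + \left(2 + 18 \left(- \frac{1}{6}\right)\right)} = \sqrt{-8 + \left(2 - 3\right)} = \sqrt{-8 - 1} = \sqrt{-9} = 3 i$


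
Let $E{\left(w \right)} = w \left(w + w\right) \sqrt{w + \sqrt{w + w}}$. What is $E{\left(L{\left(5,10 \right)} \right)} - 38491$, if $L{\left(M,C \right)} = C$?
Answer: $-38491 + 200 \sqrt{10 + 2 \sqrt{5}} \approx -37730.0$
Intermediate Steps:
$E{\left(w \right)} = 2 w^{2} \sqrt{w + \sqrt{2} \sqrt{w}}$ ($E{\left(w \right)} = w 2 w \sqrt{w + \sqrt{2 w}} = 2 w^{2} \sqrt{w + \sqrt{2} \sqrt{w}}$)
$E{\left(L{\left(5,10 \right)} \right)} - 38491 = 2 \cdot 10^{2} \sqrt{10 + \sqrt{2} \sqrt{10}} - 38491 = 2 \cdot 100 \sqrt{10 + 2 \sqrt{5}} - 38491 = 200 \sqrt{10 + 2 \sqrt{5}} - 38491 = -38491 + 200 \sqrt{10 + 2 \sqrt{5}}$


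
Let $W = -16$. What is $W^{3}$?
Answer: $-4096$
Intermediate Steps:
$W^{3} = \left(-16\right)^{3} = -4096$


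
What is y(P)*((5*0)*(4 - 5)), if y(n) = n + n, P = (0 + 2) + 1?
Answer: 0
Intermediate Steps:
P = 3 (P = 2 + 1 = 3)
y(n) = 2*n
y(P)*((5*0)*(4 - 5)) = (2*3)*((5*0)*(4 - 5)) = 6*(0*(-1)) = 6*0 = 0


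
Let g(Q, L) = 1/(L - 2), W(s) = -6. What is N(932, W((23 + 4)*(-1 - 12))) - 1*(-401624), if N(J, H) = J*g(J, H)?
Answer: 803015/2 ≈ 4.0151e+5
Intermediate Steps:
g(Q, L) = 1/(-2 + L)
N(J, H) = J/(-2 + H)
N(932, W((23 + 4)*(-1 - 12))) - 1*(-401624) = 932/(-2 - 6) - 1*(-401624) = 932/(-8) + 401624 = 932*(-1/8) + 401624 = -233/2 + 401624 = 803015/2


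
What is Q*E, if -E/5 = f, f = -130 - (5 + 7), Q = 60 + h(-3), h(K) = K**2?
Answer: 48990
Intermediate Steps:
Q = 69 (Q = 60 + (-3)**2 = 60 + 9 = 69)
f = -142 (f = -130 - 12 = -142)
E = 710 (E = -5*(-142) = 710)
Q*E = 69*710 = 48990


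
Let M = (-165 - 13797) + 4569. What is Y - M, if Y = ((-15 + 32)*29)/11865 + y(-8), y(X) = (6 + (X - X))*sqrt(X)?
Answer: 111448438/11865 + 12*I*sqrt(2) ≈ 9393.0 + 16.971*I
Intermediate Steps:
y(X) = 6*sqrt(X) (y(X) = (6 + 0)*sqrt(X) = 6*sqrt(X))
Y = 493/11865 + 12*I*sqrt(2) (Y = ((-15 + 32)*29)/11865 + 6*sqrt(-8) = (17*29)*(1/11865) + 6*(2*I*sqrt(2)) = 493*(1/11865) + 12*I*sqrt(2) = 493/11865 + 12*I*sqrt(2) ≈ 0.041551 + 16.971*I)
M = -9393 (M = -13962 + 4569 = -9393)
Y - M = (493/11865 + 12*I*sqrt(2)) - 1*(-9393) = (493/11865 + 12*I*sqrt(2)) + 9393 = 111448438/11865 + 12*I*sqrt(2)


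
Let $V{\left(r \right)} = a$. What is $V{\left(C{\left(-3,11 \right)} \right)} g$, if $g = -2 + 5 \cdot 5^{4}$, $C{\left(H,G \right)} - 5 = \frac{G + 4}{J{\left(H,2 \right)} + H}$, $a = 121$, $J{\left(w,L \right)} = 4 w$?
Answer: $377883$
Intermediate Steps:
$C{\left(H,G \right)} = 5 + \frac{4 + G}{5 H}$ ($C{\left(H,G \right)} = 5 + \frac{G + 4}{4 H + H} = 5 + \frac{4 + G}{5 H}$)
$V{\left(r \right)} = 121$
$g = 3123$ ($g = -2 + 5 \cdot 625 = -2 + 3125 = 3123$)
$V{\left(C{\left(-3,11 \right)} \right)} g = 121 \cdot 3123 = 377883$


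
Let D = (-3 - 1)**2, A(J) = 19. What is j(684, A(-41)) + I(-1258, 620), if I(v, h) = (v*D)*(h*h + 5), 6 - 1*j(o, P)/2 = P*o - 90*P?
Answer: -7737326400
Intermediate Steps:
D = 16 (D = (-4)**2 = 16)
j(o, P) = 12 + 180*P - 2*P*o (j(o, P) = 12 - 2*(P*o - 90*P) = 12 - 2*(-90*P + P*o) = 12 + (180*P - 2*P*o) = 12 + 180*P - 2*P*o)
I(v, h) = 16*v*(5 + h**2) (I(v, h) = (v*16)*(h*h + 5) = (16*v)*(h**2 + 5) = (16*v)*(5 + h**2) = 16*v*(5 + h**2))
j(684, A(-41)) + I(-1258, 620) = (12 + 180*19 - 2*19*684) + 16*(-1258)*(5 + 620**2) = (12 + 3420 - 25992) + 16*(-1258)*(5 + 384400) = -22560 + 16*(-1258)*384405 = -22560 - 7737303840 = -7737326400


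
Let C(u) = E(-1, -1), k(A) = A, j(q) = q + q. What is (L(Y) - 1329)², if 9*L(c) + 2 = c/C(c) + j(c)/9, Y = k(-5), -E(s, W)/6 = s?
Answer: 46383806161/26244 ≈ 1.7674e+6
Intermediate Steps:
E(s, W) = -6*s
j(q) = 2*q
C(u) = 6 (C(u) = -6*(-1) = 6)
Y = -5
L(c) = -2/9 + 7*c/162 (L(c) = -2/9 + (c/6 + (2*c)/9)/9 = -2/9 + (c*(⅙) + (2*c)*(⅑))/9 = -2/9 + (c/6 + 2*c/9)/9 = -2/9 + (7*c/18)/9 = -2/9 + 7*c/162)
(L(Y) - 1329)² = ((-2/9 + (7/162)*(-5)) - 1329)² = ((-2/9 - 35/162) - 1329)² = (-71/162 - 1329)² = (-215369/162)² = 46383806161/26244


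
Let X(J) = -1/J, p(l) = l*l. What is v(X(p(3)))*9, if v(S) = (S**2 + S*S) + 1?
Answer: 83/9 ≈ 9.2222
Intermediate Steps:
p(l) = l**2
v(S) = 1 + 2*S**2 (v(S) = (S**2 + S**2) + 1 = 2*S**2 + 1 = 1 + 2*S**2)
v(X(p(3)))*9 = (1 + 2*(-1/(3**2))**2)*9 = (1 + 2*(-1/9)**2)*9 = (1 + 2*(1/81))*9 = (1 + 2/81)*9 = (83/81)*9 = 83/9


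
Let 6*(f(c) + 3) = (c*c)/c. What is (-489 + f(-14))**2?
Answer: 2199289/9 ≈ 2.4437e+5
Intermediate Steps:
f(c) = -3 + c/6 (f(c) = -3 + ((c*c)/c)/6 = -3 + (c**2/c)/6 = -3 + c/6)
(-489 + f(-14))**2 = (-489 + (-3 + (1/6)*(-14)))**2 = (-489 + (-3 - 7/3))**2 = (-489 - 16/3)**2 = (-1483/3)**2 = 2199289/9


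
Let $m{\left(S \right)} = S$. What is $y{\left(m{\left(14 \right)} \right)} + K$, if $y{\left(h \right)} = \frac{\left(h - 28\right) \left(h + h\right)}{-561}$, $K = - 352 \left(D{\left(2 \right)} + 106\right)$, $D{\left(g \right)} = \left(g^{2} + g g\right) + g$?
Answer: $- \frac{22906360}{561} \approx -40831.0$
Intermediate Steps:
$D{\left(g \right)} = g + 2 g^{2}$ ($D{\left(g \right)} = \left(g^{2} + g^{2}\right) + g = 2 g^{2} + g = g + 2 g^{2}$)
$K = -40832$ ($K = - 352 \left(2 \left(1 + 2 \cdot 2\right) + 106\right) = - 352 \left(2 \left(1 + 4\right) + 106\right) = - 352 \left(2 \cdot 5 + 106\right) = - 352 \left(10 + 106\right) = \left(-352\right) 116 = -40832$)
$y{\left(h \right)} = - \frac{2 h \left(-28 + h\right)}{561}$ ($y{\left(h \right)} = \left(-28 + h\right) 2 h \left(- \frac{1}{561}\right) = 2 h \left(-28 + h\right) \left(- \frac{1}{561}\right) = - \frac{2 h \left(-28 + h\right)}{561}$)
$y{\left(m{\left(14 \right)} \right)} + K = \frac{2}{561} \cdot 14 \left(28 - 14\right) - 40832 = \frac{2}{561} \cdot 14 \cdot 14 - 40832 = \frac{392}{561} - 40832 = - \frac{22906360}{561}$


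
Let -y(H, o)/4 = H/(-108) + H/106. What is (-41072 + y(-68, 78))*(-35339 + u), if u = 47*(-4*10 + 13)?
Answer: 2151597274112/1431 ≈ 1.5036e+9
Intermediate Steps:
y(H, o) = -H/1431 (y(H, o) = -4*(H/(-108) + H/106) = -4*(H*(-1/108) + H*(1/106)) = -4*(-H/108 + H/106) = -H/1431)
u = -1269 (u = 47*(-40 + 13) = 47*(-27) = -1269)
(-41072 + y(-68, 78))*(-35339 + u) = (-41072 - 1/1431*(-68))*(-35339 - 1269) = (-41072 + 68/1431)*(-36608) = -58773964/1431*(-36608) = 2151597274112/1431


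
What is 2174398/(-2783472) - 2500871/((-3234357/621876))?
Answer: 240496484979564557/500152341528 ≈ 4.8085e+5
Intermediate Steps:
2174398/(-2783472) - 2500871/((-3234357/621876)) = 2174398*(-1/2783472) - 2500871/((-3234357*1/621876)) = -1087199/1391736 - 2500871/(-1078119/207292) = -1087199/1391736 - 2500871*(-207292/1078119) = -1087199/1391736 + 518410551332/1078119 = 240496484979564557/500152341528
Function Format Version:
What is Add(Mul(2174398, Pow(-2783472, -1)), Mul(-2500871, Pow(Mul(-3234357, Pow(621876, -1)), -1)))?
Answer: Rational(240496484979564557, 500152341528) ≈ 4.8085e+5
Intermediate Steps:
Add(Mul(2174398, Pow(-2783472, -1)), Mul(-2500871, Pow(Mul(-3234357, Pow(621876, -1)), -1))) = Add(Mul(2174398, Rational(-1, 2783472)), Mul(-2500871, Pow(Mul(-3234357, Rational(1, 621876)), -1))) = Add(Rational(-1087199, 1391736), Mul(-2500871, Pow(Rational(-1078119, 207292), -1))) = Add(Rational(-1087199, 1391736), Mul(-2500871, Rational(-207292, 1078119))) = Add(Rational(-1087199, 1391736), Rational(518410551332, 1078119)) = Rational(240496484979564557, 500152341528)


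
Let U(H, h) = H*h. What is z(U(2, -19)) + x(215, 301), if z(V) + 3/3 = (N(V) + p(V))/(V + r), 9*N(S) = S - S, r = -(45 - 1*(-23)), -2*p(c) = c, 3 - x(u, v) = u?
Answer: -22597/106 ≈ -213.18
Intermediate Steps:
x(u, v) = 3 - u
p(c) = -c/2
r = -68 (r = -(45 + 23) = -1*68 = -68)
N(S) = 0 (N(S) = (S - S)/9 = (1/9)*0 = 0)
z(V) = -1 - V/(2*(-68 + V)) (z(V) = -1 + (0 - V/2)/(V - 68) = -1 + (-V/2)/(-68 + V) = -1 - V/(2*(-68 + V)))
z(U(2, -19)) + x(215, 301) = (136 - 6*(-19))/(2*(-68 + 2*(-19))) + (3 - 1*215) = (136 - 3*(-38))/(2*(-68 - 38)) + (3 - 215) = (1/2)*(136 + 114)/(-106) - 212 = (1/2)*(-1/106)*250 - 212 = -125/106 - 212 = -22597/106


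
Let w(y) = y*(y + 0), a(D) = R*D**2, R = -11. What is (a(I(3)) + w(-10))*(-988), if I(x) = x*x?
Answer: 781508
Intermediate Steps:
I(x) = x**2
a(D) = -11*D**2
w(y) = y**2 (w(y) = y*y = y**2)
(a(I(3)) + w(-10))*(-988) = (-11*(3**2)**2 + (-10)**2)*(-988) = (-11*9**2 + 100)*(-988) = (-11*81 + 100)*(-988) = (-891 + 100)*(-988) = -791*(-988) = 781508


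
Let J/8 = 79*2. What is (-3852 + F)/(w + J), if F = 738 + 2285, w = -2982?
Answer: 829/1718 ≈ 0.48254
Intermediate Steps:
F = 3023
J = 1264 (J = 8*(79*2) = 8*158 = 1264)
(-3852 + F)/(w + J) = (-3852 + 3023)/(-2982 + 1264) = -829/(-1718) = -829*(-1/1718) = 829/1718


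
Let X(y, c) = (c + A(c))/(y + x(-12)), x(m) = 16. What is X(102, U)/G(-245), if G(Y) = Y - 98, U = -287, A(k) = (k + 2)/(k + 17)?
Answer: 5147/728532 ≈ 0.0070649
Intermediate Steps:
A(k) = (2 + k)/(17 + k)
X(y, c) = (c + (2 + c)/(17 + c))/(16 + y) (X(y, c) = (c + (2 + c)/(17 + c))/(y + 16) = (c + (2 + c)/(17 + c))/(16 + y))
G(Y) = -98 + Y
X(102, U)/G(-245) = ((2 - 287 - 287*(17 - 287))/((16 + 102)*(17 - 287)))/(-98 - 245) = ((2 - 287 - 287*(-270))/(118*(-270)))/(-343) = ((1/118)*(-1/270)*(2 - 287 + 77490))*(-1/343) = ((1/118)*(-1/270)*77205)*(-1/343) = -5147/2124*(-1/343) = 5147/728532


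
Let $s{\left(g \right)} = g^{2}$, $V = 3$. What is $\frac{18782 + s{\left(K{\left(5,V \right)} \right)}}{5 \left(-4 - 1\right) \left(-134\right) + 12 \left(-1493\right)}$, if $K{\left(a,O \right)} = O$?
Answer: $- \frac{18791}{14566} \approx -1.2901$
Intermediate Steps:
$\frac{18782 + s{\left(K{\left(5,V \right)} \right)}}{5 \left(-4 - 1\right) \left(-134\right) + 12 \left(-1493\right)} = \frac{18782 + 3^{2}}{5 \left(-4 - 1\right) \left(-134\right) + 12 \left(-1493\right)} = \frac{18782 + 9}{5 \left(-5\right) \left(-134\right) - 17916} = \frac{18791}{\left(-25\right) \left(-134\right) - 17916} = \frac{18791}{3350 - 17916} = \frac{18791}{-14566} = 18791 \left(- \frac{1}{14566}\right) = - \frac{18791}{14566}$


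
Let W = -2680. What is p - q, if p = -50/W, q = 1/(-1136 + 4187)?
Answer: 14987/817668 ≈ 0.018329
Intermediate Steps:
q = 1/3051 ≈ 0.00032776
p = 5/268 (p = -50/(-2680) = -50*(-1/2680) = 5/268 ≈ 0.018657)
p - q = 5/268 - 1*1/3051 = 5/268 - 1/3051 = 14987/817668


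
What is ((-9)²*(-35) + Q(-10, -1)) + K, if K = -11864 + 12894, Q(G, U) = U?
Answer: -1806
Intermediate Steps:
K = 1030
((-9)²*(-35) + Q(-10, -1)) + K = ((-9)²*(-35) - 1) + 1030 = (81*(-35) - 1) + 1030 = (-2835 - 1) + 1030 = -2836 + 1030 = -1806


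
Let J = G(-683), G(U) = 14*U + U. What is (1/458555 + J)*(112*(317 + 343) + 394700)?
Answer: -440305602267176/91711 ≈ -4.8010e+9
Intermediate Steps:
G(U) = 15*U
J = -10245 (J = 15*(-683) = -10245)
(1/458555 + J)*(112*(317 + 343) + 394700) = (1/458555 - 10245)*(112*(317 + 343) + 394700) = (1/458555 - 10245)*(112*660 + 394700) = -4697895974*(73920 + 394700)/458555 = -4697895974/458555*468620 = -440305602267176/91711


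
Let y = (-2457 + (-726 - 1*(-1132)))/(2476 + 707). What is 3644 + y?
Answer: 11596801/3183 ≈ 3643.4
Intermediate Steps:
y = -2051/3183 (y = (-2457 + (-726 + 1132))/3183 = (-2457 + 406)*(1/3183) = -2051*1/3183 = -2051/3183 ≈ -0.64436)
3644 + y = 3644 - 2051/3183 = 11596801/3183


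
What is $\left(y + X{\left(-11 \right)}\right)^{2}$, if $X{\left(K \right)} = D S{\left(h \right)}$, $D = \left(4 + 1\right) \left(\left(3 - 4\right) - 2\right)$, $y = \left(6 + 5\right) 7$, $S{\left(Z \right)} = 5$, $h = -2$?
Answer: $4$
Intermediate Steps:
$y = 77$ ($y = 11 \cdot 7 = 77$)
$D = -15$ ($D = 5 \left(\left(3 - 4\right) - 2\right) = 5 \left(-1 - 2\right) = 5 \left(-3\right) = -15$)
$X{\left(K \right)} = -75$ ($X{\left(K \right)} = \left(-15\right) 5 = -75$)
$\left(y + X{\left(-11 \right)}\right)^{2} = \left(77 - 75\right)^{2} = 2^{2} = 4$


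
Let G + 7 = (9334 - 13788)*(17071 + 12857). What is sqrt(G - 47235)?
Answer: I*sqrt(133346554) ≈ 11548.0*I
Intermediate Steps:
G = -133299319 (G = -7 + (9334 - 13788)*(17071 + 12857) = -7 - 4454*29928 = -7 - 133299312 = -133299319)
sqrt(G - 47235) = sqrt(-133299319 - 47235) = sqrt(-133346554) = I*sqrt(133346554)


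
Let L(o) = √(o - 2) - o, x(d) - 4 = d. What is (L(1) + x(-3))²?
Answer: -1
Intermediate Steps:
x(d) = 4 + d
L(o) = √(-2 + o) - o
(L(1) + x(-3))² = ((√(-2 + 1) - 1*1) + (4 - 3))² = ((√(-1) - 1) + 1)² = ((I - 1) + 1)² = ((-1 + I) + 1)² = I² = -1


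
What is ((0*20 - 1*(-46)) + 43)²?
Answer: 7921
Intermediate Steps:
((0*20 - 1*(-46)) + 43)² = ((0 + 46) + 43)² = (46 + 43)² = 89² = 7921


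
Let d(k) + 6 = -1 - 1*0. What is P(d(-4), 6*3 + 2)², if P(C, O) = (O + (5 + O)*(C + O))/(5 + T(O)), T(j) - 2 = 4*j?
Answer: 13225/841 ≈ 15.725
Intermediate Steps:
d(k) = -7 (d(k) = -6 + (-1 - 1*0) = -6 + (-1 + 0) = -6 - 1 = -7)
T(j) = 2 + 4*j
P(C, O) = (O + (5 + O)*(C + O))/(7 + 4*O) (P(C, O) = (O + (5 + O)*(C + O))/(5 + (2 + 4*O)) = (O + (5 + O)*(C + O))/(7 + 4*O))
P(d(-4), 6*3 + 2)² = (((6*3 + 2)² + 5*(-7) + 6*(6*3 + 2) - 7*(6*3 + 2))/(7 + 4*(6*3 + 2)))² = (((18 + 2)² - 35 + 6*(18 + 2) - 7*(18 + 2))/(7 + 4*(18 + 2)))² = ((20² - 35 + 6*20 - 7*20)/(7 + 4*20))² = ((400 - 35 + 120 - 140)/(7 + 80))² = (345/87)² = ((1/87)*345)² = (115/29)² = 13225/841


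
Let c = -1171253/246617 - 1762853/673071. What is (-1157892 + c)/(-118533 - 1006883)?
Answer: 6864306625691611/6671737386078954 ≈ 1.0289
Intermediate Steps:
c = -174726563752/23712964401 (c = -1171253*1/246617 - 1762853*1/673071 = -1171253/246617 - 1762853/673071 = -174726563752/23712964401 ≈ -7.3684)
(-1157892 + c)/(-118533 - 1006883) = (-1157892 - 174726563752/23712964401)/(-118533 - 1006883) = -27457226502766444/23712964401/(-1125416) = -27457226502766444/23712964401*(-1/1125416) = 6864306625691611/6671737386078954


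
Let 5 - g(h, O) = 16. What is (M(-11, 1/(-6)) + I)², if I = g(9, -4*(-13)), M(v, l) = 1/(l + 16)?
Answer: 1079521/9025 ≈ 119.61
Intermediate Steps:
g(h, O) = -11 (g(h, O) = 5 - 1*16 = 5 - 16 = -11)
M(v, l) = 1/(16 + l)
I = -11
(M(-11, 1/(-6)) + I)² = (1/(16 + 1/(-6)) - 11)² = (1/(16 - ⅙) - 11)² = (1/(95/6) - 11)² = (6/95 - 11)² = (-1039/95)² = 1079521/9025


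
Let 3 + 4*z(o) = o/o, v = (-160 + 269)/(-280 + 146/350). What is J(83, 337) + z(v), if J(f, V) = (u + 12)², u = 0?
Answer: 287/2 ≈ 143.50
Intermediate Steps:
v = -19075/48927 (v = 109/(-280 + 146*(1/350)) = 109/(-280 + 73/175) = 109/(-48927/175) = 109*(-175/48927) = -19075/48927 ≈ -0.38987)
z(o) = -½ (z(o) = -¾ + (o/o)/4 = -¾ + (¼)*1 = -¾ + ¼ = -½)
J(f, V) = 144 (J(f, V) = (0 + 12)² = 12² = 144)
J(83, 337) + z(v) = 144 - ½ = 287/2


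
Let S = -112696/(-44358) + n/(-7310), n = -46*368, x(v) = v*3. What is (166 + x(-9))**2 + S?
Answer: 1566635952641/81064245 ≈ 19326.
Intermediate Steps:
x(v) = 3*v
n = -16928
S = 393674996/81064245 (S = -112696/(-44358) - 16928/(-7310) = -112696*(-1/44358) - 16928*(-1/7310) = 56348/22179 + 8464/3655 = 393674996/81064245 ≈ 4.8563)
(166 + x(-9))**2 + S = (166 + 3*(-9))**2 + 393674996/81064245 = (166 - 27)**2 + 393674996/81064245 = 139**2 + 393674996/81064245 = 19321 + 393674996/81064245 = 1566635952641/81064245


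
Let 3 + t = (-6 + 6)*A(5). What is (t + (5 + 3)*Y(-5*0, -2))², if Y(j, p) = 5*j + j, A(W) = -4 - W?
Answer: 9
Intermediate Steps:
Y(j, p) = 6*j
t = -3 (t = -3 + (-6 + 6)*(-4 - 1*5) = -3 + 0*(-4 - 5) = -3 + 0*(-9) = -3 + 0 = -3)
(t + (5 + 3)*Y(-5*0, -2))² = (-3 + (5 + 3)*(6*(-5*0)))² = (-3 + 8*(6*0))² = (-3 + 8*0)² = (-3 + 0)² = (-3)² = 9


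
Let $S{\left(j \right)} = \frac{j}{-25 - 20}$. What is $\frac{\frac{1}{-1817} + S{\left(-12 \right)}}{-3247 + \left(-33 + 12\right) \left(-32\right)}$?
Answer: $- \frac{7253}{70181625} \approx -0.00010335$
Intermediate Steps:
$S{\left(j \right)} = - \frac{j}{45}$ ($S{\left(j \right)} = \frac{j}{-25 - 20} = \frac{j}{-45} = j \left(- \frac{1}{45}\right) = - \frac{j}{45}$)
$\frac{\frac{1}{-1817} + S{\left(-12 \right)}}{-3247 + \left(-33 + 12\right) \left(-32\right)} = \frac{\frac{1}{-1817} - - \frac{4}{15}}{-3247 + \left(-33 + 12\right) \left(-32\right)} = \frac{- \frac{1}{1817} + \frac{4}{15}}{-3247 - -672} = \frac{7253}{27255 \left(-3247 + 672\right)} = \frac{7253}{27255 \left(-2575\right)} = \frac{7253}{27255} \left(- \frac{1}{2575}\right) = - \frac{7253}{70181625}$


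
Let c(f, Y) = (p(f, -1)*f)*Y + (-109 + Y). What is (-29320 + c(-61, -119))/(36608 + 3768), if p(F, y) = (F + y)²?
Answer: 3484256/5047 ≈ 690.36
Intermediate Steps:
c(f, Y) = -109 + Y + Y*f*(-1 + f)² (c(f, Y) = ((f - 1)²*f)*Y + (-109 + Y) = ((-1 + f)²*f)*Y + (-109 + Y) = (f*(-1 + f)²)*Y + (-109 + Y) = Y*f*(-1 + f)² + (-109 + Y) = -109 + Y + Y*f*(-1 + f)²)
(-29320 + c(-61, -119))/(36608 + 3768) = (-29320 + (-109 - 119 - 119*(-61)*(-1 - 61)²))/(36608 + 3768) = (-29320 + (-109 - 119 - 119*(-61)*(-62)²))/40376 = (-29320 + (-109 - 119 - 119*(-61)*3844))*(1/40376) = (-29320 + (-109 - 119 + 27903596))*(1/40376) = (-29320 + 27903368)*(1/40376) = 27874048*(1/40376) = 3484256/5047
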